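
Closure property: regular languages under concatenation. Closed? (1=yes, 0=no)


Regular languages are closed under:
- Union (DFA product construction)
- Intersection (DFA product construction)
- Complement (swap accept/reject states)
- Concatenation (NFA construction)
- Kleene star (NFA construction)
concatenation is in this list
Therefore: closed

1


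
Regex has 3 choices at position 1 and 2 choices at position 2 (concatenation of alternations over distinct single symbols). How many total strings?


First group: 3 alternatives
Second group: 2 alternatives
Concatenation: each choice from group 1 pairs with each from group 2
Total = 3 x 2 = 6

6


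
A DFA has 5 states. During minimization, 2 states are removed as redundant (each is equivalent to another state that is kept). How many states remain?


Original DFA: 5 states
Redundant states removed: 2
Minimized states = original - removed
= 5 - 2
= 3

3


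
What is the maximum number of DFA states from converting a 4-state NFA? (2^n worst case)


NFA has 4 states
Subset construction: each DFA state = subset of NFA states
Maximum subsets = 2^4
2^4 = 16

16


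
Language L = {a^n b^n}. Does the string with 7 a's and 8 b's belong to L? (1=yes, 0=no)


Language requires equal numbers of a's and b's
PDA pushes for each 'a', pops for each 'b'
Number of a's = 7
Number of b's = 8
7 != 8 -> Reject

0


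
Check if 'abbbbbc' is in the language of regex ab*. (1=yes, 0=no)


Pattern: ab*
String: 'abbbbbc'
Pattern requires: exactly one 'a' followed by zero or more 'b's
First char is 'a' -> OK
Rest 'bbbbbc': all b's? No
Result: 0

0


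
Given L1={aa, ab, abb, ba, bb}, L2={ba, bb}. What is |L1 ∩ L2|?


L1 = {aa, ab, abb, ba, bb}
L2 = {ba, bb}
Checking each string in L1 against L2:
  'aa': in L2? No
  'ab': in L2? No
  'abb': in L2? No
  'ba': in L2? Yes
  'bb': in L2? Yes
Intersection = {ba, bb}
|L1 ∩ L2| = 2

2


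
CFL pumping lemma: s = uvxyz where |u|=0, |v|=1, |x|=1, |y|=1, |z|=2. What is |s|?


|s| = |u| + |v| + |x| + |y| + |z|
= 0 + 1 + 1 + 1 + 2
= 1 + 1 + 3
= 2 + 3
= 5

5


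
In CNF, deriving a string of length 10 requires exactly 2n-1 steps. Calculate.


Chomsky Normal Form derivation:
String length n = 10
Each step either:
  - Splits a nonterminal into two (n-1 such steps)
  - Converts a nonterminal to terminal (n such steps)
Total = (n-1) + n = 2n - 1
= 2(10) - 1
= 20 - 1
= 19

19


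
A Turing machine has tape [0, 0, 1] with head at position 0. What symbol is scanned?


Tape: [0, 0, 1]
Positions: 0 1 2
Values:    0 0 1
Head at position 0
tape[0] = 0

0


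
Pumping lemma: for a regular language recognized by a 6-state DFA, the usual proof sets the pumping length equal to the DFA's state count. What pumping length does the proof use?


Pumping lemma for regular languages (standard proof):
Take p = |Q|, the number of DFA states.
Any string of length >= |Q| passes through |Q|+1 states while reading its first |Q| symbols,
so by pigeonhole some state repeats, giving the loop that can be pumped.
Here |Q| = 6
Therefore the proof uses p = 6

6


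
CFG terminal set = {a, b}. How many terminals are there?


Terminal symbols: a, b
Counting each: a (#1), b (#2)
Total = 2

2


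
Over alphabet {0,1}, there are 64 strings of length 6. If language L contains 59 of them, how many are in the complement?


Alphabet: {0,1}
String length: 6
Total strings of length 6 = 2^6 = 64
Strings in L = 59
Complement = total - |L|
= 64 - 59
= 5

5


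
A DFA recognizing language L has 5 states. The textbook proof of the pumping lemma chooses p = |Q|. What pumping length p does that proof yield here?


Pumping lemma for regular languages (standard proof):
Take p = |Q|, the number of DFA states.
Any string of length >= |Q| passes through |Q|+1 states while reading its first |Q| symbols,
so by pigeonhole some state repeats, giving the loop that can be pumped.
Here |Q| = 5
Therefore the proof uses p = 5

5


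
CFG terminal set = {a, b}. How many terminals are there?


Terminal symbols: a, b
Counting each: a (#1), b (#2)
Total = 2

2


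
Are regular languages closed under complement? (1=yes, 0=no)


Regular languages are closed under all standard operations:
- Union: Yes (product construction)
- Intersection: Yes (product construction)
- Complement: Yes (swap accept/reject)
- Concatenation: Yes (NFA construction)
Operation: complement -> Closed

1


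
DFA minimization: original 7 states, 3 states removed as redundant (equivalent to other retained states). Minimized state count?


Original DFA: 7 states
Redundant states removed: 3
Minimized states = original - removed
= 7 - 3
= 4

4


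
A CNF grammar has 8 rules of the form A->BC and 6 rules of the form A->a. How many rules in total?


CNF allows two rule forms:
  A -> BC (binary): 8 rules
  A -> a (terminal): 6 rules
Total = 8 + 6 = 14

14


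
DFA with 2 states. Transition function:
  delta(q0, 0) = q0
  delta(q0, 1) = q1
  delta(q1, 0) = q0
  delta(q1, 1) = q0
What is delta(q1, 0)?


Looking up transition function:
delta(q1, 0) in the table
Row: q1, Column: 0
Result: q0

q0


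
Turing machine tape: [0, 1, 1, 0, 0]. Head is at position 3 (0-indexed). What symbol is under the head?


Tape: [0, 1, 1, 0, 0]
Positions: 0 1 2 3 4
Values:    0 1 1 0 0
Head at position 3
tape[3] = 0

0


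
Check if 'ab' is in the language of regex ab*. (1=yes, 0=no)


Pattern: ab*
String: 'ab'
Pattern requires: exactly one 'a' followed by zero or more 'b's
First char is 'a' -> OK
Rest 'b': all b's? Yes
Result: 1

1


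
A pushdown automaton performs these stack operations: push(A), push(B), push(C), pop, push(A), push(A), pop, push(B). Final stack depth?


Tracing stack operations:
  push(A) -> stack = [A], depth=1
  push(B) -> stack = [A,B], depth=2
  push(C) -> stack = [A,B,C], depth=3
  pop -> removed C, stack = [A,B], depth=2
  push(A) -> stack = [A,B,A], depth=3
  push(A) -> stack = [A,B,A,A], depth=4
  pop -> removed A, stack = [A,B,A], depth=3
  push(B) -> stack = [A,B,A,B], depth=4
Final depth = 4

4


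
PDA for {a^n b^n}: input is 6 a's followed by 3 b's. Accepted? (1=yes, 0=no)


Language requires equal numbers of a's and b's
PDA pushes for each 'a', pops for each 'b'
Number of a's = 6
Number of b's = 3
6 != 3 -> Reject

0


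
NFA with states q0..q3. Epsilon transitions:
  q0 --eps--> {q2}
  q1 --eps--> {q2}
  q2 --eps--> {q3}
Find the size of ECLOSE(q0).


Starting from q0
Initialize closure = {q0}
Follow epsilon from q0 -> add q2
Follow epsilon from q2 -> add q3
Final closure: {q0, q2, q3}
Size = 3

3


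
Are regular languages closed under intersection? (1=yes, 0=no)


Regular languages are closed under:
- Union (DFA product construction)
- Intersection (DFA product construction)
- Complement (swap accept/reject states)
- Concatenation (NFA construction)
- Kleene star (NFA construction)
intersection is in this list
Therefore: closed

1


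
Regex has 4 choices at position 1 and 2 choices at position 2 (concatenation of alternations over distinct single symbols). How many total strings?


First group: 4 alternatives
Second group: 2 alternatives
Concatenation: each choice from group 1 pairs with each from group 2
Total = 4 x 2 = 8

8


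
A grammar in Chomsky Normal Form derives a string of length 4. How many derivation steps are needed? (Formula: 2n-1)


Chomsky Normal Form derivation:
String length n = 4
Each step either:
  - Splits a nonterminal into two (n-1 such steps)
  - Converts a nonterminal to terminal (n such steps)
Total = (n-1) + n = 2n - 1
= 2(4) - 1
= 8 - 1
= 7

7


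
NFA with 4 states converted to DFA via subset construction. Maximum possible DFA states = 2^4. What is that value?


NFA has 4 states
Subset construction: each DFA state = subset of NFA states
Maximum subsets = 2^4
2^4 = 16

16


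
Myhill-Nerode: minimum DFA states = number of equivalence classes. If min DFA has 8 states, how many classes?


Myhill-Nerode theorem:
Number of equivalence classes = number of states in minimal DFA
Minimal DFA states = 8
Therefore equivalence classes = 8

8


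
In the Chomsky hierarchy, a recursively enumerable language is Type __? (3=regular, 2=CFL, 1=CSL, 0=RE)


Chomsky hierarchy levels:
  Type 3: Regular (DFA/NFA/regex)
  Type 2: Context-free (PDA)
  Type 1: Context-sensitive
  Type 0: Recursively enumerable (TM)
'recursively enumerable' corresponds to Type 0

0


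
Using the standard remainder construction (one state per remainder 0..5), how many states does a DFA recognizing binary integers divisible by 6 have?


Divisibility by 6 is tracked via the remainder mod 6: 0, 1, ..., 5
The construction assigns one state to each remainder
Number of remainders = 6

6


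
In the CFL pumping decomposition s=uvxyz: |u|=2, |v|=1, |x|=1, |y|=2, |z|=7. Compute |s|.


|s| = |u| + |v| + |x| + |y| + |z|
= 2 + 1 + 1 + 2 + 7
= 3 + 1 + 9
= 4 + 9
= 13

13


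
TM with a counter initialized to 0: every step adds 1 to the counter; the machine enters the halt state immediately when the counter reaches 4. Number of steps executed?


Counter starts at 0. Counting sequence:
  Step 1: counter = 1
  Step 2: counter = 2
  Step 3: counter = 3
  Step 4: counter = 4
Counter reached 4 -> halt
Total steps = 4

4


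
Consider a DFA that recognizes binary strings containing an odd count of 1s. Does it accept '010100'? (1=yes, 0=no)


DFA has 2 states: q_even (start, accept=no) and q_odd
Processing string '010100' character by character:
  Position 0: read '0', 1-count=0 -> q_even (no change)
  Position 1: read '1', 1-count=1 -> q_odd
  Position 2: read '0', 1-count=1 -> q_odd (no change)
  Position 3: read '1', 1-count=2 -> q_even
  Position 4: read '0', 1-count=2 -> q_even (no change)
  Position 5: read '0', 1-count=2 -> q_even (no change)
Final state: q_even, total 1s = 2 (even); the DFA requires an odd count -> reject

0


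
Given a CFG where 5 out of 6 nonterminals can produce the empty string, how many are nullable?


Nonterminals: {S, A, B, C, D, E}
A nonterminal is nullable if it can derive epsilon
Counting nullable nonterminals: 5
Total nullable = 5

5


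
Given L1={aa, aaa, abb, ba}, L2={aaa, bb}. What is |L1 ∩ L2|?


L1 = {aa, aaa, abb, ba}
L2 = {aaa, bb}
Checking each string in L1 against L2:
  'aa': in L2? No
  'aaa': in L2? Yes
  'abb': in L2? No
  'ba': in L2? No
Intersection = {aaa}
|L1 ∩ L2| = 1

1


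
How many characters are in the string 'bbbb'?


String: 'bbbb'
Counting characters:
  'b' appears 4 time(s)
Total length = 0 + 4 = 4

4


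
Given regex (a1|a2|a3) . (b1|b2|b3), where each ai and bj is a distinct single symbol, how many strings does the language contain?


First group: 3 alternatives
Second group: 3 alternatives
Concatenation: each choice from group 1 pairs with each from group 2
Total = 3 x 3 = 9

9


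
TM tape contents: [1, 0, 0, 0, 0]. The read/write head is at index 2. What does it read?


Tape: [1, 0, 0, 0, 0]
Positions: 0 1 2 3 4
Values:    1 0 0 0 0
Head at position 2
tape[2] = 0

0


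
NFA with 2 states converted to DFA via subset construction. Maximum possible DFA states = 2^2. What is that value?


NFA has 2 states
Subset construction: each DFA state = subset of NFA states
Maximum subsets = 2^2
2^2 = 4

4


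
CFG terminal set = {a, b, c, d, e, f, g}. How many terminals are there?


Terminal symbols: a, b, c, d, e, f, g
Counting each: a (#1), b (#2), c (#3), d (#4), e (#5), f (#6), g (#7)
Total = 7

7


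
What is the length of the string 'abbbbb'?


String: 'abbbbb'
Counting characters:
  'a' appears 1 time(s)
  'b' appears 5 time(s)
Total length = 1 + 5 = 6

6


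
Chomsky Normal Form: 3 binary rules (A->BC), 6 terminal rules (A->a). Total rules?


CNF allows two rule forms:
  A -> BC (binary): 3 rules
  A -> a (terminal): 6 rules
Total = 3 + 6 = 9

9


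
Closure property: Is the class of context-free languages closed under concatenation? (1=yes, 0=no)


CFL closure properties:
  Closed under: union, concatenation, Kleene star
  NOT closed under: intersection, complement
Operation 'concatenation' is in closed list -> Yes (closed)

1


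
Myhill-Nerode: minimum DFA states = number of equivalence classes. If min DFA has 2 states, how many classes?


Myhill-Nerode theorem:
Number of equivalence classes = number of states in minimal DFA
Minimal DFA states = 2
Therefore equivalence classes = 2

2


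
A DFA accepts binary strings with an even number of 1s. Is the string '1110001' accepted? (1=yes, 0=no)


DFA has 2 states: q_even (start, accept=yes) and q_odd
Processing string '1110001' character by character:
  Position 0: read '1', 1-count=1 -> q_odd
  Position 1: read '1', 1-count=2 -> q_even
  Position 2: read '1', 1-count=3 -> q_odd
  Position 3: read '0', 1-count=3 -> q_odd (no change)
  Position 4: read '0', 1-count=3 -> q_odd (no change)
  Position 5: read '0', 1-count=3 -> q_odd (no change)
  Position 6: read '1', 1-count=4 -> q_even
Final state: q_even, total 1s = 4 (even); the DFA requires an even count -> accept

1


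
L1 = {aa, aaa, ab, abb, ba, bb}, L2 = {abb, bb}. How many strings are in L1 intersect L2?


L1 = {aa, aaa, ab, abb, ba, bb}
L2 = {abb, bb}
Checking each string in L1 against L2:
  'aa': in L2? No
  'aaa': in L2? No
  'ab': in L2? No
  'abb': in L2? Yes
  'ba': in L2? No
  'bb': in L2? Yes
Intersection = {abb, bb}
|L1 ∩ L2| = 2

2


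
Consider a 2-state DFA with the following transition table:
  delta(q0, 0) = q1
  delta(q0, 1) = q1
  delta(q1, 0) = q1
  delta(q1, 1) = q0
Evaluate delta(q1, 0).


Looking up transition function:
delta(q1, 0) in the table
Row: q1, Column: 0
Result: q1

q1


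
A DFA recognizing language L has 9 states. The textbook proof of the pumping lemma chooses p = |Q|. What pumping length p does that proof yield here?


Pumping lemma for regular languages (standard proof):
Take p = |Q|, the number of DFA states.
Any string of length >= |Q| passes through |Q|+1 states while reading its first |Q| symbols,
so by pigeonhole some state repeats, giving the loop that can be pumped.
Here |Q| = 9
Therefore the proof uses p = 9

9


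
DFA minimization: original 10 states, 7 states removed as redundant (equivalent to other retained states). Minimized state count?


Original DFA: 10 states
Redundant states removed: 7
Minimized states = original - removed
= 10 - 7
= 3

3


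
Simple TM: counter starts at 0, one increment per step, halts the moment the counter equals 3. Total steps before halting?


Counter starts at 0. Counting sequence:
  Step 1: counter = 1
  Step 2: counter = 2
  Step 3: counter = 3
Counter reached 3 -> halt
Total steps = 3

3


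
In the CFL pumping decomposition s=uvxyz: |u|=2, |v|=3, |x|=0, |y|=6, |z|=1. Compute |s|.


|s| = |u| + |v| + |x| + |y| + |z|
= 2 + 3 + 0 + 6 + 1
= 5 + 0 + 7
= 5 + 7
= 12

12


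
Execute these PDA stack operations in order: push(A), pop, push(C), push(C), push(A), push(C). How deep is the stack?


Tracing stack operations:
  push(A) -> stack = [A], depth=1
  pop -> removed A, stack = [], depth=0
  push(C) -> stack = [C], depth=1
  push(C) -> stack = [C,C], depth=2
  push(A) -> stack = [C,C,A], depth=3
  push(C) -> stack = [C,C,A,C], depth=4
Final depth = 4

4


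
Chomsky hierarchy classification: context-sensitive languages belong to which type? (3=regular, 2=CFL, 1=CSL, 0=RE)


Chomsky hierarchy levels:
  Type 3: Regular (DFA/NFA/regex)
  Type 2: Context-free (PDA)
  Type 1: Context-sensitive
  Type 0: Recursively enumerable (TM)
'context-sensitive' corresponds to Type 1

1


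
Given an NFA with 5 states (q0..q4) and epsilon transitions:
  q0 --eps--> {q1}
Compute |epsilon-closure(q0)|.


Starting from q0
Initialize closure = {q0}
Follow epsilon from q0 -> add q1
Final closure: {q0, q1}
Size = 2

2


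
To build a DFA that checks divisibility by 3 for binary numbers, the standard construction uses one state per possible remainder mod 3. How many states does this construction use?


Divisibility by 3 is tracked via the remainder mod 3: 0, 1, ..., 2
The construction assigns one state to each remainder
Number of remainders = 3

3


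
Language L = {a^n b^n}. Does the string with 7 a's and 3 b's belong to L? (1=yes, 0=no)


Language requires equal numbers of a's and b's
PDA pushes for each 'a', pops for each 'b'
Number of a's = 7
Number of b's = 3
7 != 3 -> Reject

0


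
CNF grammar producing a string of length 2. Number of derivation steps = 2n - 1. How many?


Chomsky Normal Form derivation:
String length n = 2
Each step either:
  - Splits a nonterminal into two (n-1 such steps)
  - Converts a nonterminal to terminal (n such steps)
Total = (n-1) + n = 2n - 1
= 2(2) - 1
= 4 - 1
= 3

3


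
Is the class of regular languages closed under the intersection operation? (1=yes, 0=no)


Regular languages are closed under:
- Union (DFA product construction)
- Intersection (DFA product construction)
- Complement (swap accept/reject states)
- Concatenation (NFA construction)
- Kleene star (NFA construction)
intersection is in this list
Therefore: closed

1


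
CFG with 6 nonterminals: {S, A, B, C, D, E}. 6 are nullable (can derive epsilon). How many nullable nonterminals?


Nonterminals: {S, A, B, C, D, E}
A nonterminal is nullable if it can derive epsilon
Counting nullable nonterminals: 6
Total nullable = 6

6


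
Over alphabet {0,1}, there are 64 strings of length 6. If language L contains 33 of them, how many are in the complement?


Alphabet: {0,1}
String length: 6
Total strings of length 6 = 2^6 = 64
Strings in L = 33
Complement = total - |L|
= 64 - 33
= 31

31


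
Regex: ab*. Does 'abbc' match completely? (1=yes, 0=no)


Pattern: ab*
String: 'abbc'
Pattern requires: exactly one 'a' followed by zero or more 'b's
First char is 'a' -> OK
Rest 'bbc': all b's? No
Result: 0

0


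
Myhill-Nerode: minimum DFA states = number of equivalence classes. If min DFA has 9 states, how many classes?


Myhill-Nerode theorem:
Number of equivalence classes = number of states in minimal DFA
Minimal DFA states = 9
Therefore equivalence classes = 9

9


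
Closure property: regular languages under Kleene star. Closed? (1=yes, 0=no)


Regular languages are closed under:
- Union (DFA product construction)
- Intersection (DFA product construction)
- Complement (swap accept/reject states)
- Concatenation (NFA construction)
- Kleene star (NFA construction)
Kleene star is in this list
Therefore: closed

1


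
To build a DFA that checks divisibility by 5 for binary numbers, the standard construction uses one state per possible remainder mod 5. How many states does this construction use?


Divisibility by 5 is tracked via the remainder mod 5: 0, 1, ..., 4
The construction assigns one state to each remainder
Number of remainders = 5

5


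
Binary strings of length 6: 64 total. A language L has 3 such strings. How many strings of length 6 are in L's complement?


Alphabet: {0,1}
String length: 6
Total strings of length 6 = 2^6 = 64
Strings in L = 3
Complement = total - |L|
= 64 - 3
= 61

61


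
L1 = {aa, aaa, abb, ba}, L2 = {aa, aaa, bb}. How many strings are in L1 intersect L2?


L1 = {aa, aaa, abb, ba}
L2 = {aa, aaa, bb}
Checking each string in L1 against L2:
  'aa': in L2? Yes
  'aaa': in L2? Yes
  'abb': in L2? No
  'ba': in L2? No
Intersection = {aa, aaa}
|L1 ∩ L2| = 2

2


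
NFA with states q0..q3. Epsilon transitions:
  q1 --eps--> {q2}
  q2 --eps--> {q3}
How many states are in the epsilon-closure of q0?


Starting from q0
Initialize closure = {q0}
q0 has no outgoing epsilon transitions -> nothing to add
Final closure: {q0}
Size = 1

1


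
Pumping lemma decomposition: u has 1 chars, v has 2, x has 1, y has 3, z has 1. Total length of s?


|s| = |u| + |v| + |x| + |y| + |z|
= 1 + 2 + 1 + 3 + 1
= 3 + 1 + 4
= 4 + 4
= 8

8


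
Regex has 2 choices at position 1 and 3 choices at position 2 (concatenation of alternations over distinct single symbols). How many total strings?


First group: 2 alternatives
Second group: 3 alternatives
Concatenation: each choice from group 1 pairs with each from group 2
Total = 2 x 3 = 6

6


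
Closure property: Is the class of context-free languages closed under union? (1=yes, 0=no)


CFL closure properties:
  Closed under: union, concatenation, Kleene star
  NOT closed under: intersection, complement
Operation 'union' is in closed list -> Yes (closed)

1


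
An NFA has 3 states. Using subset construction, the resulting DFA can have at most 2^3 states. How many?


NFA has 3 states
Subset construction: each DFA state = subset of NFA states
Maximum subsets = 2^3
2^3 = 8

8


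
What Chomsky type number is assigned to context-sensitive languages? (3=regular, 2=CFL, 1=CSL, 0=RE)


Chomsky hierarchy levels:
  Type 3: Regular (DFA/NFA/regex)
  Type 2: Context-free (PDA)
  Type 1: Context-sensitive
  Type 0: Recursively enumerable (TM)
'context-sensitive' corresponds to Type 1

1


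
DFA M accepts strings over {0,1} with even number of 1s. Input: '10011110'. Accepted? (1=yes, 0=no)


DFA has 2 states: q_even (start, accept=yes) and q_odd
Processing string '10011110' character by character:
  Position 0: read '1', 1-count=1 -> q_odd
  Position 1: read '0', 1-count=1 -> q_odd (no change)
  Position 2: read '0', 1-count=1 -> q_odd (no change)
  Position 3: read '1', 1-count=2 -> q_even
  Position 4: read '1', 1-count=3 -> q_odd
  Position 5: read '1', 1-count=4 -> q_even
  Position 6: read '1', 1-count=5 -> q_odd
  Position 7: read '0', 1-count=5 -> q_odd (no change)
Final state: q_odd, total 1s = 5 (odd); the DFA requires an even count -> reject

0


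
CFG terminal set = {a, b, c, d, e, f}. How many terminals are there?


Terminal symbols: a, b, c, d, e, f
Counting each: a (#1), b (#2), c (#3), d (#4), e (#5), f (#6)
Total = 6

6


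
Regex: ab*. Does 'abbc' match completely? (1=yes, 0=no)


Pattern: ab*
String: 'abbc'
Pattern requires: exactly one 'a' followed by zero or more 'b's
First char is 'a' -> OK
Rest 'bbc': all b's? No
Result: 0

0


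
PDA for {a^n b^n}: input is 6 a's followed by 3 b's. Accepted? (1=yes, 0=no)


Language requires equal numbers of a's and b's
PDA pushes for each 'a', pops for each 'b'
Number of a's = 6
Number of b's = 3
6 != 3 -> Reject

0


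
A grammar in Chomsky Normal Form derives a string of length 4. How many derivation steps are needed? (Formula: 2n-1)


Chomsky Normal Form derivation:
String length n = 4
Each step either:
  - Splits a nonterminal into two (n-1 such steps)
  - Converts a nonterminal to terminal (n such steps)
Total = (n-1) + n = 2n - 1
= 2(4) - 1
= 8 - 1
= 7

7


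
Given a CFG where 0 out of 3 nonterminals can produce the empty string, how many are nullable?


Nonterminals: {S, A, B}
A nonterminal is nullable if it can derive epsilon
Counting nullable nonterminals: 0
Total nullable = 0

0


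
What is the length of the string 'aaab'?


String: 'aaab'
Counting characters:
  'a' appears 3 time(s)
  'b' appears 1 time(s)
Total length = 3 + 1 = 4

4


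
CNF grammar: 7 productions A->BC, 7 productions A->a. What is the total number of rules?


CNF allows two rule forms:
  A -> BC (binary): 7 rules
  A -> a (terminal): 7 rules
Total = 7 + 7 = 14

14


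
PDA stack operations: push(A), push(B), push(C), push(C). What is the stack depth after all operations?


Tracing stack operations:
  push(A) -> stack = [A], depth=1
  push(B) -> stack = [A,B], depth=2
  push(C) -> stack = [A,B,C], depth=3
  push(C) -> stack = [A,B,C,C], depth=4
Final depth = 4

4


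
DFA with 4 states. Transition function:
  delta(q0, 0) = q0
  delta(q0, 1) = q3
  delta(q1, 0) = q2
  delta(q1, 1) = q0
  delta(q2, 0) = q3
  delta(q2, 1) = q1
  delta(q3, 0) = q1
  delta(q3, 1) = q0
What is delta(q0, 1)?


Looking up transition function:
delta(q0, 1) in the table
Row: q0, Column: 1
Result: q3

q3


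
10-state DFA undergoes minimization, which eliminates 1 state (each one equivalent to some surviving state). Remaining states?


Original DFA: 10 states
Redundant states removed: 1
Minimized states = original - removed
= 10 - 1
= 9

9


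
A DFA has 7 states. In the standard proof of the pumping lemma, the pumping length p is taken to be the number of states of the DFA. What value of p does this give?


Pumping lemma for regular languages (standard proof):
Take p = |Q|, the number of DFA states.
Any string of length >= |Q| passes through |Q|+1 states while reading its first |Q| symbols,
so by pigeonhole some state repeats, giving the loop that can be pumped.
Here |Q| = 7
Therefore the proof uses p = 7

7


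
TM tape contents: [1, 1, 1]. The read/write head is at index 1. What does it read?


Tape: [1, 1, 1]
Positions: 0 1 2
Values:    1 1 1
Head at position 1
tape[1] = 1

1


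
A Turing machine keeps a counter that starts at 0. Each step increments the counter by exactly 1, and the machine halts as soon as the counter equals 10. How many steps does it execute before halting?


Counter starts at 0. Counting sequence:
  Step 1: counter = 1
  Step 2: counter = 2
  Step 3: counter = 3
  Step 4: counter = 4
  Step 5: counter = 5
  Step 6: counter = 6
  ...
  Step 10: counter = 10
Counter reached 10 -> halt
Total steps = 10

10


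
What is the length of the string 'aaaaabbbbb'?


String: 'aaaaabbbbb'
Counting characters:
  'a' appears 5 time(s)
  'b' appears 5 time(s)
Total length = 5 + 5 = 10

10


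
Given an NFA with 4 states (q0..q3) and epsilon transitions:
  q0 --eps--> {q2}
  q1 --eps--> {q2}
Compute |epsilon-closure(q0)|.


Starting from q0
Initialize closure = {q0}
Follow epsilon from q0 -> add q2
Final closure: {q0, q2}
Size = 2

2


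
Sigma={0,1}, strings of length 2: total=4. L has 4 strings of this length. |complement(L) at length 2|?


Alphabet: {0,1}
String length: 2
Total strings of length 2 = 2^2 = 4
Strings in L = 4
Complement = total - |L|
= 4 - 4
= 0

0


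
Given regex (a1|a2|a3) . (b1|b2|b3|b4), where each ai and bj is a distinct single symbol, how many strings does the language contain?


First group: 3 alternatives
Second group: 4 alternatives
Concatenation: each choice from group 1 pairs with each from group 2
Total = 3 x 4 = 12

12


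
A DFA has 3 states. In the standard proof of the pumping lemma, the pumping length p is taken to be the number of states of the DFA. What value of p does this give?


Pumping lemma for regular languages (standard proof):
Take p = |Q|, the number of DFA states.
Any string of length >= |Q| passes through |Q|+1 states while reading its first |Q| symbols,
so by pigeonhole some state repeats, giving the loop that can be pumped.
Here |Q| = 3
Therefore the proof uses p = 3

3


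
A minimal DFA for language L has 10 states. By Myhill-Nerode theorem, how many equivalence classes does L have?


Myhill-Nerode theorem:
Number of equivalence classes = number of states in minimal DFA
Minimal DFA states = 10
Therefore equivalence classes = 10

10


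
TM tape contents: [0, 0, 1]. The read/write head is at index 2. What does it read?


Tape: [0, 0, 1]
Positions: 0 1 2
Values:    0 0 1
Head at position 2
tape[2] = 1

1


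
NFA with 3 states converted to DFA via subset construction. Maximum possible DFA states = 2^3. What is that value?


NFA has 3 states
Subset construction: each DFA state = subset of NFA states
Maximum subsets = 2^3
2^3 = 8

8


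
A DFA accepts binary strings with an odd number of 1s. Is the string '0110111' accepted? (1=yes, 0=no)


DFA has 2 states: q_even (start, accept=no) and q_odd
Processing string '0110111' character by character:
  Position 0: read '0', 1-count=0 -> q_even (no change)
  Position 1: read '1', 1-count=1 -> q_odd
  Position 2: read '1', 1-count=2 -> q_even
  Position 3: read '0', 1-count=2 -> q_even (no change)
  Position 4: read '1', 1-count=3 -> q_odd
  Position 5: read '1', 1-count=4 -> q_even
  Position 6: read '1', 1-count=5 -> q_odd
Final state: q_odd, total 1s = 5 (odd); the DFA requires an odd count -> accept

1


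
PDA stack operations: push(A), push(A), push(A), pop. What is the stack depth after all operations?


Tracing stack operations:
  push(A) -> stack = [A], depth=1
  push(A) -> stack = [A,A], depth=2
  push(A) -> stack = [A,A,A], depth=3
  pop -> removed A, stack = [A,A], depth=2
Final depth = 2

2


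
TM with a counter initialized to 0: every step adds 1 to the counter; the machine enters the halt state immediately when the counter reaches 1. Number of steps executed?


Counter starts at 0. Counting sequence:
  Step 1: counter = 1
Counter reached 1 -> halt
Total steps = 1

1


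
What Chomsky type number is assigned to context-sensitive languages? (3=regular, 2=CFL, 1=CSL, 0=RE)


Chomsky hierarchy levels:
  Type 3: Regular (DFA/NFA/regex)
  Type 2: Context-free (PDA)
  Type 1: Context-sensitive
  Type 0: Recursively enumerable (TM)
'context-sensitive' corresponds to Type 1

1


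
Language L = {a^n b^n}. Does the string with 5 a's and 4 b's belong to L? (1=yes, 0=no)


Language requires equal numbers of a's and b's
PDA pushes for each 'a', pops for each 'b'
Number of a's = 5
Number of b's = 4
5 != 4 -> Reject

0


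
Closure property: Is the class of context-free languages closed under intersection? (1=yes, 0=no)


CFL closure properties:
  Closed under: union, concatenation, Kleene star
  NOT closed under: intersection, complement
Operation 'intersection' is in not-closed list -> No (not closed)

0


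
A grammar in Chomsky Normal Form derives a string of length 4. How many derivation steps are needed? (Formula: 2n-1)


Chomsky Normal Form derivation:
String length n = 4
Each step either:
  - Splits a nonterminal into two (n-1 such steps)
  - Converts a nonterminal to terminal (n such steps)
Total = (n-1) + n = 2n - 1
= 2(4) - 1
= 8 - 1
= 7

7


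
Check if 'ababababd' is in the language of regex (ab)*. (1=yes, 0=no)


Pattern: (ab)*
String: 'ababababd'
Pattern requires: zero or more repetitions of 'ab'
Length 9 is odd -> cannot be (ab)* -> no match
Result: 0

0


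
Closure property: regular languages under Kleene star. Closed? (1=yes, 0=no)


Regular languages are closed under:
- Union (DFA product construction)
- Intersection (DFA product construction)
- Complement (swap accept/reject states)
- Concatenation (NFA construction)
- Kleene star (NFA construction)
Kleene star is in this list
Therefore: closed

1


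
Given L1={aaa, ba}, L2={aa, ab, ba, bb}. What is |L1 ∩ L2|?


L1 = {aaa, ba}
L2 = {aa, ab, ba, bb}
Checking each string in L1 against L2:
  'aaa': in L2? No
  'ba': in L2? Yes
Intersection = {ba}
|L1 ∩ L2| = 1

1


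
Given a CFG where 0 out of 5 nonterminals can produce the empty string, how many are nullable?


Nonterminals: {S, A, B, C, D}
A nonterminal is nullable if it can derive epsilon
Counting nullable nonterminals: 0
Total nullable = 0

0


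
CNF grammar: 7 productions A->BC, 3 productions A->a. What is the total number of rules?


CNF allows two rule forms:
  A -> BC (binary): 7 rules
  A -> a (terminal): 3 rules
Total = 7 + 3 = 10

10


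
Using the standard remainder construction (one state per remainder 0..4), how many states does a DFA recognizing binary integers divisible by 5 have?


Divisibility by 5 is tracked via the remainder mod 5: 0, 1, ..., 4
The construction assigns one state to each remainder
Number of remainders = 5

5


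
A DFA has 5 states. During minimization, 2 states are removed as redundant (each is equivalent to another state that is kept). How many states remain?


Original DFA: 5 states
Redundant states removed: 2
Minimized states = original - removed
= 5 - 2
= 3

3


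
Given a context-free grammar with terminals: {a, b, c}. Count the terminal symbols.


Terminal symbols: a, b, c
Counting each: a (#1), b (#2), c (#3)
Total = 3

3


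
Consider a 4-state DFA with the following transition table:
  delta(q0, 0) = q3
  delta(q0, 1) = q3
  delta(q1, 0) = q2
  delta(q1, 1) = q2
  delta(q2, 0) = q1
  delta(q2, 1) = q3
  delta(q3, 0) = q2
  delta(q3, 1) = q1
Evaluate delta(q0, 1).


Looking up transition function:
delta(q0, 1) in the table
Row: q0, Column: 1
Result: q3

q3


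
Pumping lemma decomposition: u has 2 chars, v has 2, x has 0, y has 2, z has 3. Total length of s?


|s| = |u| + |v| + |x| + |y| + |z|
= 2 + 2 + 0 + 2 + 3
= 4 + 0 + 5
= 4 + 5
= 9

9


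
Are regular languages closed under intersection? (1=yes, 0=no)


Regular languages are closed under:
- Union (DFA product construction)
- Intersection (DFA product construction)
- Complement (swap accept/reject states)
- Concatenation (NFA construction)
- Kleene star (NFA construction)
intersection is in this list
Therefore: closed

1


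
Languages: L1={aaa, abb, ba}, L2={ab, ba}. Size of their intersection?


L1 = {aaa, abb, ba}
L2 = {ab, ba}
Checking each string in L1 against L2:
  'aaa': in L2? No
  'abb': in L2? No
  'ba': in L2? Yes
Intersection = {ba}
|L1 ∩ L2| = 1

1


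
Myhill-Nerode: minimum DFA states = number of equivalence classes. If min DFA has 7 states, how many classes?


Myhill-Nerode theorem:
Number of equivalence classes = number of states in minimal DFA
Minimal DFA states = 7
Therefore equivalence classes = 7

7


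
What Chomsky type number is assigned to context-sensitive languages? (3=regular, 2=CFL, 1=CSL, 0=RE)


Chomsky hierarchy levels:
  Type 3: Regular (DFA/NFA/regex)
  Type 2: Context-free (PDA)
  Type 1: Context-sensitive
  Type 0: Recursively enumerable (TM)
'context-sensitive' corresponds to Type 1

1


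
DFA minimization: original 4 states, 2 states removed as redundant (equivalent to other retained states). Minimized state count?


Original DFA: 4 states
Redundant states removed: 2
Minimized states = original - removed
= 4 - 2
= 2

2


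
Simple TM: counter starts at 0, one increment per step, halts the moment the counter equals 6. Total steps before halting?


Counter starts at 0. Counting sequence:
  Step 1: counter = 1
  Step 2: counter = 2
  Step 3: counter = 3
  Step 4: counter = 4
  Step 5: counter = 5
  Step 6: counter = 6
Counter reached 6 -> halt
Total steps = 6

6


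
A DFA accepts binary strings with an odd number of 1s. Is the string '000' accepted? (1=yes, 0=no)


DFA has 2 states: q_even (start, accept=no) and q_odd
Processing string '000' character by character:
  Position 0: read '0', 1-count=0 -> q_even (no change)
  Position 1: read '0', 1-count=0 -> q_even (no change)
  Position 2: read '0', 1-count=0 -> q_even (no change)
Final state: q_even, total 1s = 0 (even); the DFA requires an odd count -> reject

0


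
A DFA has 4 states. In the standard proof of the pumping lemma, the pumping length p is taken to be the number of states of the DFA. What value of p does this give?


Pumping lemma for regular languages (standard proof):
Take p = |Q|, the number of DFA states.
Any string of length >= |Q| passes through |Q|+1 states while reading its first |Q| symbols,
so by pigeonhole some state repeats, giving the loop that can be pumped.
Here |Q| = 4
Therefore the proof uses p = 4

4


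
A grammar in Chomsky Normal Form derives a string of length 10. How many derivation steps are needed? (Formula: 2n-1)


Chomsky Normal Form derivation:
String length n = 10
Each step either:
  - Splits a nonterminal into two (n-1 such steps)
  - Converts a nonterminal to terminal (n such steps)
Total = (n-1) + n = 2n - 1
= 2(10) - 1
= 20 - 1
= 19

19


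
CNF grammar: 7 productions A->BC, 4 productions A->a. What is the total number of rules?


CNF allows two rule forms:
  A -> BC (binary): 7 rules
  A -> a (terminal): 4 rules
Total = 7 + 4 = 11

11


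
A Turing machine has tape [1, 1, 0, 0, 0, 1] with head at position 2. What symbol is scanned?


Tape: [1, 1, 0, 0, 0, 1]
Positions: 0 1 2 3 4 5
Values:    1 1 0 0 0 1
Head at position 2
tape[2] = 0

0


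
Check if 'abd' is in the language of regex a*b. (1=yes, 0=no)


Pattern: a*b
String: 'abd'
Pattern requires: zero or more 'a's followed by exactly one 'b'
Found 1 leading 'a's
Remaining: 'bd'
Remaining is not 'b' -> no match
Result: 0

0


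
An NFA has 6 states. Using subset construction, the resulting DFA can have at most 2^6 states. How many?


NFA has 6 states
Subset construction: each DFA state = subset of NFA states
Maximum subsets = 2^6
2^6 = 64

64


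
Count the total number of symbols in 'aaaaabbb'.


String: 'aaaaabbb'
Counting characters:
  'a' appears 5 time(s)
  'b' appears 3 time(s)
Total length = 5 + 3 = 8

8


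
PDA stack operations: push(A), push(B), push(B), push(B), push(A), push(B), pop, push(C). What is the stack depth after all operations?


Tracing stack operations:
  push(A) -> stack = [A], depth=1
  push(B) -> stack = [A,B], depth=2
  push(B) -> stack = [A,B,B], depth=3
  push(B) -> stack = [A,B,B,B], depth=4
  push(A) -> stack = [A,B,B,B,A], depth=5
  push(B) -> stack = [A,B,B,B,A,B], depth=6
  pop -> removed B, stack = [A,B,B,B,A], depth=5
  push(C) -> stack = [A,B,B,B,A,C], depth=6
Final depth = 6

6


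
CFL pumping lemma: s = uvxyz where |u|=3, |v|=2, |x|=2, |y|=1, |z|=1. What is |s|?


|s| = |u| + |v| + |x| + |y| + |z|
= 3 + 2 + 2 + 1 + 1
= 5 + 2 + 2
= 7 + 2
= 9

9


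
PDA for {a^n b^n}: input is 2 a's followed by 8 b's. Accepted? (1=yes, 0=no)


Language requires equal numbers of a's and b's
PDA pushes for each 'a', pops for each 'b'
Number of a's = 2
Number of b's = 8
2 != 8 -> Reject

0


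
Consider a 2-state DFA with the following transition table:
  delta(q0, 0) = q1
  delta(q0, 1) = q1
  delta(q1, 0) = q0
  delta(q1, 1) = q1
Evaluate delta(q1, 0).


Looking up transition function:
delta(q1, 0) in the table
Row: q1, Column: 0
Result: q0

q0


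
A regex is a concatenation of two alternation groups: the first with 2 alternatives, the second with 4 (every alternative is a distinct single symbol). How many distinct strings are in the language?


First group: 2 alternatives
Second group: 4 alternatives
Concatenation: each choice from group 1 pairs with each from group 2
Total = 2 x 4 = 8

8


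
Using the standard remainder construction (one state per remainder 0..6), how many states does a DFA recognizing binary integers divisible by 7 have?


Divisibility by 7 is tracked via the remainder mod 7: 0, 1, ..., 6
The construction assigns one state to each remainder
Number of remainders = 7

7


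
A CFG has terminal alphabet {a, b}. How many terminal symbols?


Terminal symbols: a, b
Counting each: a (#1), b (#2)
Total = 2

2


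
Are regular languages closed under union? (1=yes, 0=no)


Regular languages are closed under all standard operations:
- Union: Yes (product construction)
- Intersection: Yes (product construction)
- Complement: Yes (swap accept/reject)
- Concatenation: Yes (NFA construction)
Operation: union -> Closed

1


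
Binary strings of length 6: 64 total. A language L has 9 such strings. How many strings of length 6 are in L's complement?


Alphabet: {0,1}
String length: 6
Total strings of length 6 = 2^6 = 64
Strings in L = 9
Complement = total - |L|
= 64 - 9
= 55

55


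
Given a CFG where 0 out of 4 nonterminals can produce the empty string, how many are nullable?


Nonterminals: {S, A, B, C}
A nonterminal is nullable if it can derive epsilon
Counting nullable nonterminals: 0
Total nullable = 0

0


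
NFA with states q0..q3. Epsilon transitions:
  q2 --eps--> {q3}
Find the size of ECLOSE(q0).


Starting from q0
Initialize closure = {q0}
q0 has no outgoing epsilon transitions -> nothing to add
Final closure: {q0}
Size = 1

1


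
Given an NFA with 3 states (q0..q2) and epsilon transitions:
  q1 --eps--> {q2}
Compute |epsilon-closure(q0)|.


Starting from q0
Initialize closure = {q0}
q0 has no outgoing epsilon transitions -> nothing to add
Final closure: {q0}
Size = 1

1
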